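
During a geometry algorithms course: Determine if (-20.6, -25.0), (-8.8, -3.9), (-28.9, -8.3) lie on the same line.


Cross product: ((-8.8)-(-20.6))*((-8.3)-(-25)) - ((-3.9)-(-25))*((-28.9)-(-20.6))
= 372.19

No, not collinear


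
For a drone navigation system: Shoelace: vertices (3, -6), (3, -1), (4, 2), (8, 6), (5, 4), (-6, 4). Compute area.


Shoelace sum: (3*(-1) - 3*(-6)) + (3*2 - 4*(-1)) + (4*6 - 8*2) + (8*4 - 5*6) + (5*4 - (-6)*4) + ((-6)*(-6) - 3*4)
= 103
Area = |103|/2 = 51.5

51.5


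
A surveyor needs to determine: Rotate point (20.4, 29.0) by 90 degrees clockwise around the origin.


90° CW: (x,y) -> (y, -x)
(20.4,29) -> (29, -20.4)

(29, -20.4)


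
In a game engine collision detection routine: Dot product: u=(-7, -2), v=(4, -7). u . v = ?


u . v = u_x*v_x + u_y*v_y = (-7)*4 + (-2)*(-7)
= (-28) + 14 = -14

-14


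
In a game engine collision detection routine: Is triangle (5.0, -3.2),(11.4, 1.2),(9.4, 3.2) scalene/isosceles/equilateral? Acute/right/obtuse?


Side lengths squared: AB^2=60.32, BC^2=8, CA^2=60.32
Sorted: [8, 60.32, 60.32]
By sides: Isosceles, By angles: Acute

Isosceles, Acute


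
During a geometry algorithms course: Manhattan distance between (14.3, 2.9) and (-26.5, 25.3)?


|14.3-(-26.5)| + |2.9-25.3| = 40.8 + 22.4 = 63.2

63.2


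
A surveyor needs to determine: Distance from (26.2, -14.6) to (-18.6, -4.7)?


dx=-44.8, dy=9.9
d^2 = (-44.8)^2 + 9.9^2 = 2105.05
d = sqrt(2105.05) = 45.8808

45.8808


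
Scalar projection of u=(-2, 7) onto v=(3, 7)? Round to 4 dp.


u.v = 43, |v| = sqrt(58) = 7.6158
Scalar projection = u.v / |v| = 43 / sqrt(58) = 5.6462

5.6462


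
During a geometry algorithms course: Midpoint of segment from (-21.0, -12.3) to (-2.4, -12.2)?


M = (((-21)+(-2.4))/2, ((-12.3)+(-12.2))/2)
= (-11.7, -12.25)

(-11.7, -12.25)


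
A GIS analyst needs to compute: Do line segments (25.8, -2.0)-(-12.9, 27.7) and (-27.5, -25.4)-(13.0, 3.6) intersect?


Cross products: d1=-598, d2=1727.15, d3=2488.59, d4=163.44
d1*d2 < 0 and d3*d4 < 0? no

No, they don't intersect


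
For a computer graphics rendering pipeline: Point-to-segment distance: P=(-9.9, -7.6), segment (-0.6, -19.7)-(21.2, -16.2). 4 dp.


Project P onto AB: t = 0 (clamped to [0,1])
Closest point on segment: (-0.6, -19.7)
Distance: 15.2611

15.2611


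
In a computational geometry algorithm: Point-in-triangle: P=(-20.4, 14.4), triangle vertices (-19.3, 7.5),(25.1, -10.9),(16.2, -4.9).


Cross products: AB x AP = 286.12, BC x BP = 47.83, CA x CP = -231.31
All same sign? no

No, outside


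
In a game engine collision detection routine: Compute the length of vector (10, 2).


|u| = sqrt(10^2 + 2^2) = sqrt(104) = 10.198

10.198


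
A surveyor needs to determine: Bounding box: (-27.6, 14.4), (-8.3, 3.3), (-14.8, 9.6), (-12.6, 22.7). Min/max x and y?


x range: [-27.6, -8.3]
y range: [3.3, 22.7]
Bounding box: (-27.6,3.3) to (-8.3,22.7)

(-27.6,3.3) to (-8.3,22.7)


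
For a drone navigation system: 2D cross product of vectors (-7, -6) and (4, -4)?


u x v = u_x*v_y - u_y*v_x = (-7)*(-4) - (-6)*4
= 28 - (-24) = 52

52


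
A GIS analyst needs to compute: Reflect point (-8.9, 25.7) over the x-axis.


Reflection over x-axis: (x,y) -> (x,-y)
(-8.9, 25.7) -> (-8.9, -25.7)

(-8.9, -25.7)


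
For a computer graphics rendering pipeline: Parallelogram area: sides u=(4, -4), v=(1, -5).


|u x v| = |4*(-5) - (-4)*1|
= |(-20) - (-4)| = 16

16


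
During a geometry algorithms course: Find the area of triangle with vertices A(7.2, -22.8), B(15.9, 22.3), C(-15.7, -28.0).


Area = |x_A(y_B-y_C) + x_B(y_C-y_A) + x_C(y_A-y_B)|/2
= |362.16 + (-82.68) + 708.07|/2
= 987.55/2 = 493.775

493.775


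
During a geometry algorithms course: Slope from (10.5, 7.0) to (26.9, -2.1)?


slope = (y2-y1)/(x2-x1) = ((-2.1)-7)/(26.9-10.5) = (-9.1)/16.4 = -0.5549

-0.5549


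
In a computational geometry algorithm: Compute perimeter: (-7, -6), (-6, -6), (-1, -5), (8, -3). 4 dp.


Sides: (-7, -6)->(-6, -6): sqrt(1) = 1, (-6, -6)->(-1, -5): sqrt(26) = 5.09902, (-1, -5)->(8, -3): sqrt(85) = 9.219544, (8, -3)->(-7, -6): sqrt(234) = 15.297059
Sum = 30.615623
Perimeter = 30.6156

30.6156


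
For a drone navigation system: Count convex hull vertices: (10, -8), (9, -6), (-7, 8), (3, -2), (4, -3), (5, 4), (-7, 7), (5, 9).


Convex hull vertices (CCW): (-7, 7), (4, -3), (10, -8), (5, 9), (-7, 8)
Count = 5

5


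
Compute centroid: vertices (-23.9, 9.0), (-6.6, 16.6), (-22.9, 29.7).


Centroid = ((x_A+x_B+x_C)/3, (y_A+y_B+y_C)/3)
= (((-23.9)+(-6.6)+(-22.9))/3, (9+16.6+29.7)/3)
= (-17.8, 18.4333)

(-17.8, 18.4333)


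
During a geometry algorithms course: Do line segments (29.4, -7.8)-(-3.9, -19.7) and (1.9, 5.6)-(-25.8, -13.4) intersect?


Cross products: d1=893.68, d2=590.61, d3=-773.47, d4=-470.4
d1*d2 < 0 and d3*d4 < 0? no

No, they don't intersect


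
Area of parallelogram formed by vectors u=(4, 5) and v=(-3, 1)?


|u x v| = |4*1 - 5*(-3)|
= |4 - (-15)| = 19

19


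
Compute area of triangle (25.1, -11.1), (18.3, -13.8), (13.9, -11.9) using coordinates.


Area = |x_A(y_B-y_C) + x_B(y_C-y_A) + x_C(y_A-y_B)|/2
= |(-47.69) + (-14.64) + 37.53|/2
= 24.8/2 = 12.4

12.4


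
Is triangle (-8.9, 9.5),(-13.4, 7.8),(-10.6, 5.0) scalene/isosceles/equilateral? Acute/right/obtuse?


Side lengths squared: AB^2=23.14, BC^2=15.68, CA^2=23.14
Sorted: [15.68, 23.14, 23.14]
By sides: Isosceles, By angles: Acute

Isosceles, Acute


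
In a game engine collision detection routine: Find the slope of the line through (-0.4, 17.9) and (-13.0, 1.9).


slope = (y2-y1)/(x2-x1) = (1.9-17.9)/((-13)-(-0.4)) = (-16)/(-12.6) = 1.2698

1.2698


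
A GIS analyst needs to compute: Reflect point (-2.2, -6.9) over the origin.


Reflection over origin: (x,y) -> (-x,-y)
(-2.2, -6.9) -> (2.2, 6.9)

(2.2, 6.9)


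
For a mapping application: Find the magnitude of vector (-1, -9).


|u| = sqrt((-1)^2 + (-9)^2) = sqrt(82) = 9.0554

9.0554


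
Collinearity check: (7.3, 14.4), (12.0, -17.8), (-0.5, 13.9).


Cross product: (12-7.3)*(13.9-14.4) - ((-17.8)-14.4)*((-0.5)-7.3)
= -253.51

No, not collinear


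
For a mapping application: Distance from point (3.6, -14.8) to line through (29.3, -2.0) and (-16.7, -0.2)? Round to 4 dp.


|cross product| = 635.06
|line direction| = sqrt(2119.24) = 46.0352
Distance = 635.06/sqrt(2119.24) = 13.7951

13.7951


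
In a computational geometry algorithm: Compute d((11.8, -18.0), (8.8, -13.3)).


dx=-3, dy=4.7
d^2 = (-3)^2 + 4.7^2 = 31.09
d = sqrt(31.09) = 5.5758

5.5758


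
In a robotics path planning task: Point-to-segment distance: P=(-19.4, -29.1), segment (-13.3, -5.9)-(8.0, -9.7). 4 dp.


Project P onto AB: t = 0 (clamped to [0,1])
Closest point on segment: (-13.3, -5.9)
Distance: 23.9885

23.9885


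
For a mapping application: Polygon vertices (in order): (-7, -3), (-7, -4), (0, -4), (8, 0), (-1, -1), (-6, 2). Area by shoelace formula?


Shoelace sum: ((-7)*(-4) - (-7)*(-3)) + ((-7)*(-4) - 0*(-4)) + (0*0 - 8*(-4)) + (8*(-1) - (-1)*0) + ((-1)*2 - (-6)*(-1)) + ((-6)*(-3) - (-7)*2)
= 83
Area = |83|/2 = 41.5

41.5


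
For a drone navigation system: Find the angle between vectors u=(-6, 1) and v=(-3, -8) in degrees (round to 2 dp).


u.v = 10, |u| = sqrt(37) = 6.0828, |v| = sqrt(73) = 8.544
cos(theta) = u.v/(|u||v|) = 10/sqrt(2701) = 0.192414
theta = acos(0.192414) = 78.91 degrees

78.91 degrees


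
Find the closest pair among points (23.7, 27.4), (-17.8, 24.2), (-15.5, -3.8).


d(P0,P1) = 41.6232, d(P0,P2) = 50.1007, d(P1,P2) = 28.0943
Closest: P1 and P2

Closest pair: (-17.8, 24.2) and (-15.5, -3.8), distance = 28.0943


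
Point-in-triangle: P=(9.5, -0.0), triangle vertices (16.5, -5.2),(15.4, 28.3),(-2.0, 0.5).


Cross products: AB x AP = 228.78, BC x BP = 328.4, CA x CP = 56.3
All same sign? yes

Yes, inside


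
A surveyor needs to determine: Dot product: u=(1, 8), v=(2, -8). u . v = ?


u . v = u_x*v_x + u_y*v_y = 1*2 + 8*(-8)
= 2 + (-64) = -62

-62


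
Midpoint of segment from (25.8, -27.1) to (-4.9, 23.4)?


M = ((25.8+(-4.9))/2, ((-27.1)+23.4)/2)
= (10.45, -1.85)

(10.45, -1.85)


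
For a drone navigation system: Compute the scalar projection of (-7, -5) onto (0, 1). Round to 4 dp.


u.v = -5, |v| = sqrt(1) = 1
Scalar projection = u.v / |v| = -5 / sqrt(1) = -5

-5


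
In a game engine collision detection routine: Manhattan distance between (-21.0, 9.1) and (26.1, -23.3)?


|(-21)-26.1| + |9.1-(-23.3)| = 47.1 + 32.4 = 79.5

79.5


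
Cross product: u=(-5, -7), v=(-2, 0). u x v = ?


u x v = u_x*v_y - u_y*v_x = (-5)*0 - (-7)*(-2)
= 0 - 14 = -14

-14


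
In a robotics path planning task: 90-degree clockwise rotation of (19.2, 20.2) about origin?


90° CW: (x,y) -> (y, -x)
(19.2,20.2) -> (20.2, -19.2)

(20.2, -19.2)


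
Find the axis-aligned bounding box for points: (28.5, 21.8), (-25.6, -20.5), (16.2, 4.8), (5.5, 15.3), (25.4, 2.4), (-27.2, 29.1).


x range: [-27.2, 28.5]
y range: [-20.5, 29.1]
Bounding box: (-27.2,-20.5) to (28.5,29.1)

(-27.2,-20.5) to (28.5,29.1)


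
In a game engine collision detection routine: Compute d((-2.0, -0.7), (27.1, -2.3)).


dx=29.1, dy=-1.6
d^2 = 29.1^2 + (-1.6)^2 = 849.37
d = sqrt(849.37) = 29.144

29.144


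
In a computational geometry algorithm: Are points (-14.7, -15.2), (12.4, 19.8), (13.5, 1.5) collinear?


Cross product: (12.4-(-14.7))*(1.5-(-15.2)) - (19.8-(-15.2))*(13.5-(-14.7))
= -534.43

No, not collinear


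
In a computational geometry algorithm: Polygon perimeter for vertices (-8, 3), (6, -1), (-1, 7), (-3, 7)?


Sides: (-8, 3)->(6, -1): sqrt(212) = 14.56022, (6, -1)->(-1, 7): sqrt(113) = 10.630146, (-1, 7)->(-3, 7): sqrt(4) = 2, (-3, 7)->(-8, 3): sqrt(41) = 6.403124
Sum = 33.59349
Perimeter = 33.5935

33.5935


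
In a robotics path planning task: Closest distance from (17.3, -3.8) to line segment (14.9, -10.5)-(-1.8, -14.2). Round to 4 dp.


Project P onto AB: t = 0 (clamped to [0,1])
Closest point on segment: (14.9, -10.5)
Distance: 7.1169

7.1169


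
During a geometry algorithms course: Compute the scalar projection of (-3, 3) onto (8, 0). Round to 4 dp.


u.v = -24, |v| = sqrt(64) = 8
Scalar projection = u.v / |v| = -24 / sqrt(64) = -3

-3


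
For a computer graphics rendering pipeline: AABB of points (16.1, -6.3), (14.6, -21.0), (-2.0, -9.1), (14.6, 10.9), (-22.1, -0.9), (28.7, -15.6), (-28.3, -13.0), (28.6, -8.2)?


x range: [-28.3, 28.7]
y range: [-21, 10.9]
Bounding box: (-28.3,-21) to (28.7,10.9)

(-28.3,-21) to (28.7,10.9)


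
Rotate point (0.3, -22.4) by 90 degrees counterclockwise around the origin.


90° CCW: (x,y) -> (-y, x)
(0.3,-22.4) -> (22.4, 0.3)

(22.4, 0.3)


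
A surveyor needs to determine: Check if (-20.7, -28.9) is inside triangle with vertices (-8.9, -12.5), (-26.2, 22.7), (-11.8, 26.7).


Cross products: AB x AP = 699.08, BC x BP = -765.04, CA x CP = -510.12
All same sign? no

No, outside


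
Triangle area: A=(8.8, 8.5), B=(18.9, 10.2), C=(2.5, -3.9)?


Area = |x_A(y_B-y_C) + x_B(y_C-y_A) + x_C(y_A-y_B)|/2
= |124.08 + (-234.36) + (-4.25)|/2
= 114.53/2 = 57.265

57.265


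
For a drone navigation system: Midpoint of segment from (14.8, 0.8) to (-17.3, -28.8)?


M = ((14.8+(-17.3))/2, (0.8+(-28.8))/2)
= (-1.25, -14)

(-1.25, -14)


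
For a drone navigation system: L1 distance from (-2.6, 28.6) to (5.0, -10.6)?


|(-2.6)-5| + |28.6-(-10.6)| = 7.6 + 39.2 = 46.8

46.8


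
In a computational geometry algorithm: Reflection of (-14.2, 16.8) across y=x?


Reflection over y=x: (x,y) -> (y,x)
(-14.2, 16.8) -> (16.8, -14.2)

(16.8, -14.2)


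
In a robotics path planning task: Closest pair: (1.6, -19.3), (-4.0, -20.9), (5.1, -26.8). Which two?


d(P0,P1) = 5.8241, d(P0,P2) = 8.2765, d(P1,P2) = 10.8453
Closest: P0 and P1

Closest pair: (1.6, -19.3) and (-4.0, -20.9), distance = 5.8241


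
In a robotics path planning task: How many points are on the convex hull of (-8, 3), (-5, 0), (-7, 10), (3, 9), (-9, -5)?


Convex hull vertices (CCW): (-9, -5), (3, 9), (-7, 10), (-8, 3)
Count = 4

4


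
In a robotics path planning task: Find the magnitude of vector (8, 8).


|u| = sqrt(8^2 + 8^2) = sqrt(128) = 11.3137

11.3137


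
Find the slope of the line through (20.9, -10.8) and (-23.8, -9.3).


slope = (y2-y1)/(x2-x1) = ((-9.3)-(-10.8))/((-23.8)-20.9) = 1.5/(-44.7) = -0.0336

-0.0336


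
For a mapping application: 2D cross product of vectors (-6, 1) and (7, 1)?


u x v = u_x*v_y - u_y*v_x = (-6)*1 - 1*7
= (-6) - 7 = -13

-13


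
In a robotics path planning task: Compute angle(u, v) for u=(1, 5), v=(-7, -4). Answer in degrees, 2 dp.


u.v = -27, |u| = sqrt(26) = 5.099, |v| = sqrt(65) = 8.0623
cos(theta) = u.v/(|u||v|) = -27/sqrt(1690) = -0.656781
theta = acos(-0.656781) = 131.05 degrees

131.05 degrees


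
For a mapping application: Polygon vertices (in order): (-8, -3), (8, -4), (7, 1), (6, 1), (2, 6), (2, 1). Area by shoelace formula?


Shoelace sum: ((-8)*(-4) - 8*(-3)) + (8*1 - 7*(-4)) + (7*1 - 6*1) + (6*6 - 2*1) + (2*1 - 2*6) + (2*(-3) - (-8)*1)
= 119
Area = |119|/2 = 59.5

59.5


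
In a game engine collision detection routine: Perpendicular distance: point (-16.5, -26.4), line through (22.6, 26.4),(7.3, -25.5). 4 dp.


|cross product| = 1221.45
|line direction| = sqrt(2927.7) = 54.1082
Distance = 1221.45/sqrt(2927.7) = 22.5742

22.5742


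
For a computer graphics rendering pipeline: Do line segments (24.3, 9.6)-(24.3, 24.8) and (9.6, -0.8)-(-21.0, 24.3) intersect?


Cross products: d1=-687.21, d2=-1152.33, d3=223.44, d4=688.56
d1*d2 < 0 and d3*d4 < 0? no

No, they don't intersect


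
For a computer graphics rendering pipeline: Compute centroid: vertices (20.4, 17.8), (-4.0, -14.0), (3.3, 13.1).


Centroid = ((x_A+x_B+x_C)/3, (y_A+y_B+y_C)/3)
= ((20.4+(-4)+3.3)/3, (17.8+(-14)+13.1)/3)
= (6.5667, 5.6333)

(6.5667, 5.6333)


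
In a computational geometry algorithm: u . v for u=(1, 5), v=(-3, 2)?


u . v = u_x*v_x + u_y*v_y = 1*(-3) + 5*2
= (-3) + 10 = 7

7


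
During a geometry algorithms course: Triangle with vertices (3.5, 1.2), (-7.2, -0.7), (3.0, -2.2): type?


Side lengths squared: AB^2=118.1, BC^2=106.29, CA^2=11.81
Sorted: [11.81, 106.29, 118.1]
By sides: Scalene, By angles: Right

Scalene, Right


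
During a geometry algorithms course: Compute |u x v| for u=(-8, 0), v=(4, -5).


|u x v| = |(-8)*(-5) - 0*4|
= |40 - 0| = 40

40


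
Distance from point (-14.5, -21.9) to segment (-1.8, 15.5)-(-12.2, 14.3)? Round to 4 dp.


Project P onto AB: t = 1 (clamped to [0,1])
Closest point on segment: (-12.2, 14.3)
Distance: 36.273

36.273


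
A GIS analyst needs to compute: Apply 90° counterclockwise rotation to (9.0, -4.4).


90° CCW: (x,y) -> (-y, x)
(9,-4.4) -> (4.4, 9)

(4.4, 9)


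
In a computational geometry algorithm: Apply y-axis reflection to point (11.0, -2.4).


Reflection over y-axis: (x,y) -> (-x,y)
(11, -2.4) -> (-11, -2.4)

(-11, -2.4)


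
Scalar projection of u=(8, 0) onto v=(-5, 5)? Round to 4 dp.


u.v = -40, |v| = sqrt(50) = 7.0711
Scalar projection = u.v / |v| = -40 / sqrt(50) = -5.6569

-5.6569


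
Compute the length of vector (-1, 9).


|u| = sqrt((-1)^2 + 9^2) = sqrt(82) = 9.0554

9.0554


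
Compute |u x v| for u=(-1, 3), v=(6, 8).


|u x v| = |(-1)*8 - 3*6|
= |(-8) - 18| = 26

26


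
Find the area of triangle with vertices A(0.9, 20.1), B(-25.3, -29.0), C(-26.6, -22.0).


Area = |x_A(y_B-y_C) + x_B(y_C-y_A) + x_C(y_A-y_B)|/2
= |(-6.3) + 1065.13 + (-1306.06)|/2
= 247.23/2 = 123.615

123.615


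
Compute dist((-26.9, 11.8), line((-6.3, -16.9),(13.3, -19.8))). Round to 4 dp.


|cross product| = 502.78
|line direction| = sqrt(392.57) = 19.8134
Distance = 502.78/sqrt(392.57) = 25.3758

25.3758


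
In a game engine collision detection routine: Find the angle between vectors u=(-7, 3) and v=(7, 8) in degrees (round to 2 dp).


u.v = -25, |u| = sqrt(58) = 7.6158, |v| = sqrt(113) = 10.6301
cos(theta) = u.v/(|u||v|) = -25/sqrt(6554) = -0.308807
theta = acos(-0.308807) = 107.99 degrees

107.99 degrees


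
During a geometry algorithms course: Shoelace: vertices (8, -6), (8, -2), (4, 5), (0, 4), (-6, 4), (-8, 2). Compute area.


Shoelace sum: (8*(-2) - 8*(-6)) + (8*5 - 4*(-2)) + (4*4 - 0*5) + (0*4 - (-6)*4) + ((-6)*2 - (-8)*4) + ((-8)*(-6) - 8*2)
= 172
Area = |172|/2 = 86

86


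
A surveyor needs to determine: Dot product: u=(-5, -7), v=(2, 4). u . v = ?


u . v = u_x*v_x + u_y*v_y = (-5)*2 + (-7)*4
= (-10) + (-28) = -38

-38


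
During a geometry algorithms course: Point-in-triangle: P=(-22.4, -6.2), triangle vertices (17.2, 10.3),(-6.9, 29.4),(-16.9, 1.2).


Cross products: AB x AP = 1154.01, BC x BP = -81.1, CA x CP = -202.29
All same sign? no

No, outside


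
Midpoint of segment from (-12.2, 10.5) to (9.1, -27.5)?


M = (((-12.2)+9.1)/2, (10.5+(-27.5))/2)
= (-1.55, -8.5)

(-1.55, -8.5)


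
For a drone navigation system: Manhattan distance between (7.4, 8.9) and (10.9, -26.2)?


|7.4-10.9| + |8.9-(-26.2)| = 3.5 + 35.1 = 38.6

38.6


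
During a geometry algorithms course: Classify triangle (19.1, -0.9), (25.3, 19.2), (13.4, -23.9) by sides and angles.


Side lengths squared: AB^2=442.45, BC^2=1999.22, CA^2=561.49
Sorted: [442.45, 561.49, 1999.22]
By sides: Scalene, By angles: Obtuse

Scalene, Obtuse


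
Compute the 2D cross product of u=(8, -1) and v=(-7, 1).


u x v = u_x*v_y - u_y*v_x = 8*1 - (-1)*(-7)
= 8 - 7 = 1

1


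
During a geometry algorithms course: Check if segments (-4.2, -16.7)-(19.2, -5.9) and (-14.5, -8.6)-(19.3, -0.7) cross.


Cross products: d1=-355.15, d2=-174.97, d3=300.78, d4=120.6
d1*d2 < 0 and d3*d4 < 0? no

No, they don't intersect


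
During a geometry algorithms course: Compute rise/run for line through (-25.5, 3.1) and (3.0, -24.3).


slope = (y2-y1)/(x2-x1) = ((-24.3)-3.1)/(3-(-25.5)) = (-27.4)/28.5 = -0.9614

-0.9614


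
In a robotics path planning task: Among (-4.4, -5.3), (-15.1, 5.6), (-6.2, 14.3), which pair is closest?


d(P0,P1) = 15.2742, d(P0,P2) = 19.6825, d(P1,P2) = 12.4459
Closest: P1 and P2

Closest pair: (-15.1, 5.6) and (-6.2, 14.3), distance = 12.4459


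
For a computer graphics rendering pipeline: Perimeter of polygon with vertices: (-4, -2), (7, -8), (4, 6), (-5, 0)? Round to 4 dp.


Sides: (-4, -2)->(7, -8): sqrt(157) = 12.529964, (7, -8)->(4, 6): sqrt(205) = 14.317821, (4, 6)->(-5, 0): sqrt(117) = 10.816654, (-5, 0)->(-4, -2): sqrt(5) = 2.236068
Sum = 39.900507
Perimeter = 39.9005

39.9005


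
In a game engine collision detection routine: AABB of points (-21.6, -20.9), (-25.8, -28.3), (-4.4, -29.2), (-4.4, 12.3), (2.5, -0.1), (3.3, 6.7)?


x range: [-25.8, 3.3]
y range: [-29.2, 12.3]
Bounding box: (-25.8,-29.2) to (3.3,12.3)

(-25.8,-29.2) to (3.3,12.3)


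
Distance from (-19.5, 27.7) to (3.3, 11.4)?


dx=22.8, dy=-16.3
d^2 = 22.8^2 + (-16.3)^2 = 785.53
d = sqrt(785.53) = 28.0273

28.0273


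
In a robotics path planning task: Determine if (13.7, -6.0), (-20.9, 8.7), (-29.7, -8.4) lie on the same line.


Cross product: ((-20.9)-13.7)*((-8.4)-(-6)) - (8.7-(-6))*((-29.7)-13.7)
= 721.02

No, not collinear


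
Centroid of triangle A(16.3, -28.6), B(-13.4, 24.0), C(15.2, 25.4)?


Centroid = ((x_A+x_B+x_C)/3, (y_A+y_B+y_C)/3)
= ((16.3+(-13.4)+15.2)/3, ((-28.6)+24+25.4)/3)
= (6.0333, 6.9333)

(6.0333, 6.9333)


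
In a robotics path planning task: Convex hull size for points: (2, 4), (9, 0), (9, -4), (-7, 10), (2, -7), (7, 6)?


Convex hull vertices (CCW): (-7, 10), (2, -7), (9, -4), (9, 0), (7, 6)
Count = 5

5


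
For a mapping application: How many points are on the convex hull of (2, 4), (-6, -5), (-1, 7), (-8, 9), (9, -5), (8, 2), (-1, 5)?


Convex hull vertices (CCW): (-8, 9), (-6, -5), (9, -5), (8, 2), (-1, 7)
Count = 5

5


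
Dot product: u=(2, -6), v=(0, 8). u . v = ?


u . v = u_x*v_x + u_y*v_y = 2*0 + (-6)*8
= 0 + (-48) = -48

-48


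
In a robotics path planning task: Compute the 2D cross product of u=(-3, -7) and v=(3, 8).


u x v = u_x*v_y - u_y*v_x = (-3)*8 - (-7)*3
= (-24) - (-21) = -3

-3


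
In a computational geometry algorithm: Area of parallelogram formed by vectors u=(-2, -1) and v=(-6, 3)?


|u x v| = |(-2)*3 - (-1)*(-6)|
= |(-6) - 6| = 12

12


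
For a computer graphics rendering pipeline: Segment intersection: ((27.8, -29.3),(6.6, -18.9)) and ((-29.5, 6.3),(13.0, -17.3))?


Cross products: d1=-160.72, d2=-219.04, d3=-158.8, d4=-100.48
d1*d2 < 0 and d3*d4 < 0? no

No, they don't intersect


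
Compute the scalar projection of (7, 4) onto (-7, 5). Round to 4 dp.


u.v = -29, |v| = sqrt(74) = 8.6023
Scalar projection = u.v / |v| = -29 / sqrt(74) = -3.3712

-3.3712


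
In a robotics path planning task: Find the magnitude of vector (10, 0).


|u| = sqrt(10^2 + 0^2) = sqrt(100) = 10

10


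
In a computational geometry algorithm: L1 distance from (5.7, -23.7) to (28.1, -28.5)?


|5.7-28.1| + |(-23.7)-(-28.5)| = 22.4 + 4.8 = 27.2

27.2


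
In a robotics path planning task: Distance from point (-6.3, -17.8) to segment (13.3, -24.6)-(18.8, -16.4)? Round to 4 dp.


Project P onto AB: t = 0 (clamped to [0,1])
Closest point on segment: (13.3, -24.6)
Distance: 20.7461

20.7461


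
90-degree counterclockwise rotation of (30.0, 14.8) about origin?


90° CCW: (x,y) -> (-y, x)
(30,14.8) -> (-14.8, 30)

(-14.8, 30)


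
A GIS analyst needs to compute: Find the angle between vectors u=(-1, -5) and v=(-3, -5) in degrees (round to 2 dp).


u.v = 28, |u| = sqrt(26) = 5.099, |v| = sqrt(34) = 5.831
cos(theta) = u.v/(|u||v|) = 28/sqrt(884) = 0.941742
theta = acos(0.941742) = 19.65 degrees

19.65 degrees


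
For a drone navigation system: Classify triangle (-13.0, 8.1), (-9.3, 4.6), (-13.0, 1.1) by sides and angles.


Side lengths squared: AB^2=25.94, BC^2=25.94, CA^2=49
Sorted: [25.94, 25.94, 49]
By sides: Isosceles, By angles: Acute

Isosceles, Acute


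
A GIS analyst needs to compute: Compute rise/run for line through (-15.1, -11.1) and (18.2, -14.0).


slope = (y2-y1)/(x2-x1) = ((-14)-(-11.1))/(18.2-(-15.1)) = (-2.9)/33.3 = -0.0871

-0.0871


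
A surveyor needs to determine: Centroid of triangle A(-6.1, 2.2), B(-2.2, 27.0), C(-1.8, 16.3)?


Centroid = ((x_A+x_B+x_C)/3, (y_A+y_B+y_C)/3)
= (((-6.1)+(-2.2)+(-1.8))/3, (2.2+27+16.3)/3)
= (-3.3667, 15.1667)

(-3.3667, 15.1667)


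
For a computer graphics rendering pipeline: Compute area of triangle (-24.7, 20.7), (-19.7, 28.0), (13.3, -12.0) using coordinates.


Area = |x_A(y_B-y_C) + x_B(y_C-y_A) + x_C(y_A-y_B)|/2
= |(-988) + 644.19 + (-97.09)|/2
= 440.9/2 = 220.45

220.45


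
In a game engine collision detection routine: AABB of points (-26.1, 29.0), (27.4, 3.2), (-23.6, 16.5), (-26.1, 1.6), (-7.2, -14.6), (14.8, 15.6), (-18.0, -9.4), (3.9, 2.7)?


x range: [-26.1, 27.4]
y range: [-14.6, 29]
Bounding box: (-26.1,-14.6) to (27.4,29)

(-26.1,-14.6) to (27.4,29)


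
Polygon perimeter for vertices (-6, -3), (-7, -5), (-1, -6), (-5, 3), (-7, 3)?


Sides: (-6, -3)->(-7, -5): sqrt(5) = 2.236068, (-7, -5)->(-1, -6): sqrt(37) = 6.082763, (-1, -6)->(-5, 3): sqrt(97) = 9.848858, (-5, 3)->(-7, 3): sqrt(4) = 2, (-7, 3)->(-6, -3): sqrt(37) = 6.082763
Sum = 26.250452
Perimeter = 26.2505

26.2505


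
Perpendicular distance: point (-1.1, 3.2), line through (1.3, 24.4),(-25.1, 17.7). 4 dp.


|cross product| = 543.6
|line direction| = sqrt(741.85) = 27.2369
Distance = 543.6/sqrt(741.85) = 19.9582

19.9582


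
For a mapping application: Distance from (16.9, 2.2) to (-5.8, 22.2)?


dx=-22.7, dy=20
d^2 = (-22.7)^2 + 20^2 = 915.29
d = sqrt(915.29) = 30.2538

30.2538


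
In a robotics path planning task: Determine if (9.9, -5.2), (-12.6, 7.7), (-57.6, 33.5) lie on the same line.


Cross product: ((-12.6)-9.9)*(33.5-(-5.2)) - (7.7-(-5.2))*((-57.6)-9.9)
= 0

Yes, collinear


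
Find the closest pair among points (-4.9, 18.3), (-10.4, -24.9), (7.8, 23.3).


d(P0,P1) = 43.5487, d(P0,P2) = 13.6488, d(P1,P2) = 51.5216
Closest: P0 and P2

Closest pair: (-4.9, 18.3) and (7.8, 23.3), distance = 13.6488


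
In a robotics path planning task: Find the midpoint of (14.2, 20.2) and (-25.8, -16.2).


M = ((14.2+(-25.8))/2, (20.2+(-16.2))/2)
= (-5.8, 2)

(-5.8, 2)


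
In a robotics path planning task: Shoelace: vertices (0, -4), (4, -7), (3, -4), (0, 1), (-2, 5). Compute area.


Shoelace sum: (0*(-7) - 4*(-4)) + (4*(-4) - 3*(-7)) + (3*1 - 0*(-4)) + (0*5 - (-2)*1) + ((-2)*(-4) - 0*5)
= 34
Area = |34|/2 = 17

17


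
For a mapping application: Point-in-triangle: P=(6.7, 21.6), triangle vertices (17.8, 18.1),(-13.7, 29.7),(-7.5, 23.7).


Cross products: AB x AP = 18.51, BC x BP = 72.18, CA x CP = 26.39
All same sign? yes

Yes, inside


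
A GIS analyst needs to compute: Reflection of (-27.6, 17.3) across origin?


Reflection over origin: (x,y) -> (-x,-y)
(-27.6, 17.3) -> (27.6, -17.3)

(27.6, -17.3)


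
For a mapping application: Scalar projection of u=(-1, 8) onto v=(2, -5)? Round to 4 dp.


u.v = -42, |v| = sqrt(29) = 5.3852
Scalar projection = u.v / |v| = -42 / sqrt(29) = -7.7992

-7.7992


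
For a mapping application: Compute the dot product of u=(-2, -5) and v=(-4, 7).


u . v = u_x*v_x + u_y*v_y = (-2)*(-4) + (-5)*7
= 8 + (-35) = -27

-27


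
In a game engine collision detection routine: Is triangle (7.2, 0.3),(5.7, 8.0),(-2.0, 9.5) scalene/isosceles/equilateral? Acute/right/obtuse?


Side lengths squared: AB^2=61.54, BC^2=61.54, CA^2=169.28
Sorted: [61.54, 61.54, 169.28]
By sides: Isosceles, By angles: Obtuse

Isosceles, Obtuse


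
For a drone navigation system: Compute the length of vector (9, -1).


|u| = sqrt(9^2 + (-1)^2) = sqrt(82) = 9.0554

9.0554


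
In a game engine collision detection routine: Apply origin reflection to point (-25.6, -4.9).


Reflection over origin: (x,y) -> (-x,-y)
(-25.6, -4.9) -> (25.6, 4.9)

(25.6, 4.9)


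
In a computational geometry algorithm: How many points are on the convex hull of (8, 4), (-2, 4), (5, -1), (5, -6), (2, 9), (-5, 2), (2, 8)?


Convex hull vertices (CCW): (-5, 2), (5, -6), (8, 4), (2, 9)
Count = 4

4


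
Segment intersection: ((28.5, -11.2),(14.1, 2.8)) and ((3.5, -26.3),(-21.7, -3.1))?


Cross products: d1=-960.52, d2=-979.24, d3=567.44, d4=586.16
d1*d2 < 0 and d3*d4 < 0? no

No, they don't intersect


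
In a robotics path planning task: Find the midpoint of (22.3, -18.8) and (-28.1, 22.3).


M = ((22.3+(-28.1))/2, ((-18.8)+22.3)/2)
= (-2.9, 1.75)

(-2.9, 1.75)


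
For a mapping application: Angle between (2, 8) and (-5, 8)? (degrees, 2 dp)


u.v = 54, |u| = sqrt(68) = 8.2462, |v| = sqrt(89) = 9.434
cos(theta) = u.v/(|u||v|) = 54/sqrt(6052) = 0.694136
theta = acos(0.694136) = 46.04 degrees

46.04 degrees


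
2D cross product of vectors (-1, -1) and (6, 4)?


u x v = u_x*v_y - u_y*v_x = (-1)*4 - (-1)*6
= (-4) - (-6) = 2

2


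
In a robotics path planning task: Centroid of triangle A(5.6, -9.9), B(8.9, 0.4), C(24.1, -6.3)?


Centroid = ((x_A+x_B+x_C)/3, (y_A+y_B+y_C)/3)
= ((5.6+8.9+24.1)/3, ((-9.9)+0.4+(-6.3))/3)
= (12.8667, -5.2667)

(12.8667, -5.2667)


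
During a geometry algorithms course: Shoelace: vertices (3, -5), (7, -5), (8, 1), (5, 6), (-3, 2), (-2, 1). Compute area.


Shoelace sum: (3*(-5) - 7*(-5)) + (7*1 - 8*(-5)) + (8*6 - 5*1) + (5*2 - (-3)*6) + ((-3)*1 - (-2)*2) + ((-2)*(-5) - 3*1)
= 146
Area = |146|/2 = 73

73


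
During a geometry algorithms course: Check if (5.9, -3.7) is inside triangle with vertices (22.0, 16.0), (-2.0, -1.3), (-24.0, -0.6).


Cross products: AB x AP = 194.27, BC x BP = 47.27, CA x CP = -638.94
All same sign? no

No, outside


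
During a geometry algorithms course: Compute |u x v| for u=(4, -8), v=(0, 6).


|u x v| = |4*6 - (-8)*0|
= |24 - 0| = 24

24


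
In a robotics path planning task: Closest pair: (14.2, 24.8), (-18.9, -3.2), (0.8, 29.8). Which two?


d(P0,P1) = 43.3545, d(P0,P2) = 14.3024, d(P1,P2) = 38.4329
Closest: P0 and P2

Closest pair: (14.2, 24.8) and (0.8, 29.8), distance = 14.3024


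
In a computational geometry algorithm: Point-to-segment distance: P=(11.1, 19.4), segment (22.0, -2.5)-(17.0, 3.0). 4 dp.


Project P onto AB: t = 1 (clamped to [0,1])
Closest point on segment: (17, 3)
Distance: 17.429

17.429


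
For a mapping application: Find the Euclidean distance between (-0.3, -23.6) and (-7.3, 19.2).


dx=-7, dy=42.8
d^2 = (-7)^2 + 42.8^2 = 1880.84
d = sqrt(1880.84) = 43.3687

43.3687


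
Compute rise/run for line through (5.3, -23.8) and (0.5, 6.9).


slope = (y2-y1)/(x2-x1) = (6.9-(-23.8))/(0.5-5.3) = 30.7/(-4.8) = -6.3958

-6.3958


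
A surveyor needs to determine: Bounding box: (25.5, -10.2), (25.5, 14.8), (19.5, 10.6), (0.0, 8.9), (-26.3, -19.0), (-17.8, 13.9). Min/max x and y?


x range: [-26.3, 25.5]
y range: [-19, 14.8]
Bounding box: (-26.3,-19) to (25.5,14.8)

(-26.3,-19) to (25.5,14.8)


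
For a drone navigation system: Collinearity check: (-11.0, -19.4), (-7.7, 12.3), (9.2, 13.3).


Cross product: ((-7.7)-(-11))*(13.3-(-19.4)) - (12.3-(-19.4))*(9.2-(-11))
= -532.43

No, not collinear


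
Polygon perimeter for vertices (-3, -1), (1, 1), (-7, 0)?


Sides: (-3, -1)->(1, 1): sqrt(20) = 4.472136, (1, 1)->(-7, 0): sqrt(65) = 8.062258, (-7, 0)->(-3, -1): sqrt(17) = 4.123106
Sum = 16.6575
Perimeter = 16.6575

16.6575


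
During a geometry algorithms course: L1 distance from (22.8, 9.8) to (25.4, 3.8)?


|22.8-25.4| + |9.8-3.8| = 2.6 + 6 = 8.6

8.6


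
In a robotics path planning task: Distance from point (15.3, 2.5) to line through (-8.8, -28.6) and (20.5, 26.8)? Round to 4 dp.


|cross product| = 423.91
|line direction| = sqrt(3927.65) = 62.671
Distance = 423.91/sqrt(3927.65) = 6.7641

6.7641


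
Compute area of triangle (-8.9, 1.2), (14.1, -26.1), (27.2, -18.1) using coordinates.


Area = |x_A(y_B-y_C) + x_B(y_C-y_A) + x_C(y_A-y_B)|/2
= |71.2 + (-272.13) + 742.56|/2
= 541.63/2 = 270.815

270.815


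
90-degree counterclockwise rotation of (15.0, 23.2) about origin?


90° CCW: (x,y) -> (-y, x)
(15,23.2) -> (-23.2, 15)

(-23.2, 15)


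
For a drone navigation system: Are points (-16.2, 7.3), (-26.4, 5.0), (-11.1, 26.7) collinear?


Cross product: ((-26.4)-(-16.2))*(26.7-7.3) - (5-7.3)*((-11.1)-(-16.2))
= -186.15

No, not collinear


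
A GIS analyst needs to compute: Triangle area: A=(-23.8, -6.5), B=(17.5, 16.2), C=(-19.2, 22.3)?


Area = |x_A(y_B-y_C) + x_B(y_C-y_A) + x_C(y_A-y_B)|/2
= |145.18 + 504 + 435.84|/2
= 1085.02/2 = 542.51

542.51


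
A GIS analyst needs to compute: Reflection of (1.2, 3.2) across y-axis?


Reflection over y-axis: (x,y) -> (-x,y)
(1.2, 3.2) -> (-1.2, 3.2)

(-1.2, 3.2)


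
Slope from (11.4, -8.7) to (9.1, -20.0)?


slope = (y2-y1)/(x2-x1) = ((-20)-(-8.7))/(9.1-11.4) = (-11.3)/(-2.3) = 4.913

4.913


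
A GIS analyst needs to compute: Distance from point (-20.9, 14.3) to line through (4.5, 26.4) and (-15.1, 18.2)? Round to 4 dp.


|cross product| = 28.88
|line direction| = sqrt(451.4) = 21.2462
Distance = 28.88/sqrt(451.4) = 1.3593

1.3593


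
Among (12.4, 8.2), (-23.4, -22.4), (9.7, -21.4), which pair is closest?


d(P0,P1) = 47.0956, d(P0,P2) = 29.7229, d(P1,P2) = 33.1151
Closest: P0 and P2

Closest pair: (12.4, 8.2) and (9.7, -21.4), distance = 29.7229


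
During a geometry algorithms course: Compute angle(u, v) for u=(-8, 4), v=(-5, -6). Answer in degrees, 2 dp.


u.v = 16, |u| = sqrt(80) = 8.9443, |v| = sqrt(61) = 7.8102
cos(theta) = u.v/(|u||v|) = 16/sqrt(4880) = 0.229039
theta = acos(0.229039) = 76.76 degrees

76.76 degrees


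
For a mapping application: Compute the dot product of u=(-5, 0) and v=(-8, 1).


u . v = u_x*v_x + u_y*v_y = (-5)*(-8) + 0*1
= 40 + 0 = 40

40


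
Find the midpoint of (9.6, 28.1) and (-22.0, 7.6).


M = ((9.6+(-22))/2, (28.1+7.6)/2)
= (-6.2, 17.85)

(-6.2, 17.85)


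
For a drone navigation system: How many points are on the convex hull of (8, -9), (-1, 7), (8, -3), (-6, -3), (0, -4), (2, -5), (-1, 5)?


Convex hull vertices (CCW): (-6, -3), (8, -9), (8, -3), (-1, 7)
Count = 4

4


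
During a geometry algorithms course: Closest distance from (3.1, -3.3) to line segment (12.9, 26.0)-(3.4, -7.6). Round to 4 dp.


Project P onto AB: t = 0.8838 (clamped to [0,1])
Closest point on segment: (4.5036, -3.6968)
Distance: 1.4586

1.4586


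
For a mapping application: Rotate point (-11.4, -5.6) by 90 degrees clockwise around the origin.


90° CW: (x,y) -> (y, -x)
(-11.4,-5.6) -> (-5.6, 11.4)

(-5.6, 11.4)


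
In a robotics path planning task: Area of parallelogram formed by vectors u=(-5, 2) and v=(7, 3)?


|u x v| = |(-5)*3 - 2*7|
= |(-15) - 14| = 29

29


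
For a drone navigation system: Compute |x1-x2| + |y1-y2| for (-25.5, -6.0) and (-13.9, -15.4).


|(-25.5)-(-13.9)| + |(-6)-(-15.4)| = 11.6 + 9.4 = 21

21


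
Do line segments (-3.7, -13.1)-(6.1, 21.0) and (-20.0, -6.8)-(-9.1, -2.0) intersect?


Cross products: d1=-146.91, d2=177.74, d3=617.57, d4=292.92
d1*d2 < 0 and d3*d4 < 0? no

No, they don't intersect


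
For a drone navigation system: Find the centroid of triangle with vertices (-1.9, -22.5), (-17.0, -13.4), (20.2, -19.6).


Centroid = ((x_A+x_B+x_C)/3, (y_A+y_B+y_C)/3)
= (((-1.9)+(-17)+20.2)/3, ((-22.5)+(-13.4)+(-19.6))/3)
= (0.4333, -18.5)

(0.4333, -18.5)


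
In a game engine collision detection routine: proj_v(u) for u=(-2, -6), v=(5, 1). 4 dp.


u.v = -16, |v| = sqrt(26) = 5.099
Scalar projection = u.v / |v| = -16 / sqrt(26) = -3.1379

-3.1379


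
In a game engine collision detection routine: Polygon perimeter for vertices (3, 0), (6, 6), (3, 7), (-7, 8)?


Sides: (3, 0)->(6, 6): sqrt(45) = 6.708204, (6, 6)->(3, 7): sqrt(10) = 3.162278, (3, 7)->(-7, 8): sqrt(101) = 10.049876, (-7, 8)->(3, 0): sqrt(164) = 12.806248
Sum = 32.726606
Perimeter = 32.7266

32.7266


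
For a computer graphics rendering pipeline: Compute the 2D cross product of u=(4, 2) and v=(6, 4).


u x v = u_x*v_y - u_y*v_x = 4*4 - 2*6
= 16 - 12 = 4

4


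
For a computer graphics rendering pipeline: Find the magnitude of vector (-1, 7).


|u| = sqrt((-1)^2 + 7^2) = sqrt(50) = 7.0711

7.0711


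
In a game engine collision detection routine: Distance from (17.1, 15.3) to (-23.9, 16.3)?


dx=-41, dy=1
d^2 = (-41)^2 + 1^2 = 1682
d = sqrt(1682) = 41.0122

41.0122


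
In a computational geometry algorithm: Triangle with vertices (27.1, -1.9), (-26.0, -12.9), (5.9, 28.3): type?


Side lengths squared: AB^2=2940.61, BC^2=2715.05, CA^2=1361.48
Sorted: [1361.48, 2715.05, 2940.61]
By sides: Scalene, By angles: Acute

Scalene, Acute


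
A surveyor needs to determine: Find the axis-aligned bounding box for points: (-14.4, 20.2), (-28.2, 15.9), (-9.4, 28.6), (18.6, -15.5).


x range: [-28.2, 18.6]
y range: [-15.5, 28.6]
Bounding box: (-28.2,-15.5) to (18.6,28.6)

(-28.2,-15.5) to (18.6,28.6)


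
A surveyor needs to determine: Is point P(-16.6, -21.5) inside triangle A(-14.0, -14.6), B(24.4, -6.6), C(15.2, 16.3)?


Cross products: AB x AP = -244.16, BC x BP = 1075.98, CA x CP = 121.14
All same sign? no

No, outside


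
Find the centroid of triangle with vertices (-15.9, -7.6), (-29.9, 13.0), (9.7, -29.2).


Centroid = ((x_A+x_B+x_C)/3, (y_A+y_B+y_C)/3)
= (((-15.9)+(-29.9)+9.7)/3, ((-7.6)+13+(-29.2))/3)
= (-12.0333, -7.9333)

(-12.0333, -7.9333)


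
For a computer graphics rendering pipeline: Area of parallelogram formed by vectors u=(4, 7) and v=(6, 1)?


|u x v| = |4*1 - 7*6|
= |4 - 42| = 38

38


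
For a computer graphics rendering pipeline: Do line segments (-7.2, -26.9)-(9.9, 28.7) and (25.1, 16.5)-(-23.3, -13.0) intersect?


Cross products: d1=1147.71, d2=-1038.88, d3=-1053.74, d4=1132.85
d1*d2 < 0 and d3*d4 < 0? yes

Yes, they intersect


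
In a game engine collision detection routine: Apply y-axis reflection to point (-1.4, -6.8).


Reflection over y-axis: (x,y) -> (-x,y)
(-1.4, -6.8) -> (1.4, -6.8)

(1.4, -6.8)


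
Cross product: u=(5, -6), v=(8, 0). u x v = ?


u x v = u_x*v_y - u_y*v_x = 5*0 - (-6)*8
= 0 - (-48) = 48

48


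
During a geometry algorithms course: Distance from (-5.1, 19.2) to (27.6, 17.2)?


dx=32.7, dy=-2
d^2 = 32.7^2 + (-2)^2 = 1073.29
d = sqrt(1073.29) = 32.7611

32.7611


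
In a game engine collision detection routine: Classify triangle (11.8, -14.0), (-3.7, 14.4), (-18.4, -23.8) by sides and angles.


Side lengths squared: AB^2=1046.81, BC^2=1675.33, CA^2=1008.08
Sorted: [1008.08, 1046.81, 1675.33]
By sides: Scalene, By angles: Acute

Scalene, Acute


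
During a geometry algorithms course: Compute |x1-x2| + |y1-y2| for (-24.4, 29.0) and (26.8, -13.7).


|(-24.4)-26.8| + |29-(-13.7)| = 51.2 + 42.7 = 93.9

93.9


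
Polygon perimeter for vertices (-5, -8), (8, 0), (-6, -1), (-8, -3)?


Sides: (-5, -8)->(8, 0): sqrt(233) = 15.264338, (8, 0)->(-6, -1): sqrt(197) = 14.035669, (-6, -1)->(-8, -3): sqrt(8) = 2.828427, (-8, -3)->(-5, -8): sqrt(34) = 5.830952
Sum = 37.959386
Perimeter = 37.9594

37.9594


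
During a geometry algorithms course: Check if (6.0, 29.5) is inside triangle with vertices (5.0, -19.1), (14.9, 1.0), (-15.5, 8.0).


Cross products: AB x AP = 461.04, BC x BP = -804.1, CA x CP = 1023.4
All same sign? no

No, outside


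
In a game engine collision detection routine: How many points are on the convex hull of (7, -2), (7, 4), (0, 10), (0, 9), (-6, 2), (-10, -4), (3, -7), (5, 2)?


Convex hull vertices (CCW): (-10, -4), (3, -7), (7, -2), (7, 4), (0, 10), (-6, 2)
Count = 6

6


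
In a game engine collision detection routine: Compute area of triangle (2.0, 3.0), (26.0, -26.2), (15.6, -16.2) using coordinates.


Area = |x_A(y_B-y_C) + x_B(y_C-y_A) + x_C(y_A-y_B)|/2
= |(-20) + (-499.2) + 455.52|/2
= 63.68/2 = 31.84

31.84


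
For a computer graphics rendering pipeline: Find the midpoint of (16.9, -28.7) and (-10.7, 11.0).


M = ((16.9+(-10.7))/2, ((-28.7)+11)/2)
= (3.1, -8.85)

(3.1, -8.85)


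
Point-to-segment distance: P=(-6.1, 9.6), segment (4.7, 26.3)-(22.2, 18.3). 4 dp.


Project P onto AB: t = 0 (clamped to [0,1])
Closest point on segment: (4.7, 26.3)
Distance: 19.8879

19.8879


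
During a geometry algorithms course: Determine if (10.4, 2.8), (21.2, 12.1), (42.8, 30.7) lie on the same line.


Cross product: (21.2-10.4)*(30.7-2.8) - (12.1-2.8)*(42.8-10.4)
= 0

Yes, collinear


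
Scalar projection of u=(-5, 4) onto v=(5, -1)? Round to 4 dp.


u.v = -29, |v| = sqrt(26) = 5.099
Scalar projection = u.v / |v| = -29 / sqrt(26) = -5.6874

-5.6874


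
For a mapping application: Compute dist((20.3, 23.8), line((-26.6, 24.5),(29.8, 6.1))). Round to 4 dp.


|cross product| = 823.48
|line direction| = sqrt(3519.52) = 59.3255
Distance = 823.48/sqrt(3519.52) = 13.8807

13.8807


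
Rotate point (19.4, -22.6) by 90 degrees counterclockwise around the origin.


90° CCW: (x,y) -> (-y, x)
(19.4,-22.6) -> (22.6, 19.4)

(22.6, 19.4)


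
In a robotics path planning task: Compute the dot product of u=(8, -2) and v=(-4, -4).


u . v = u_x*v_x + u_y*v_y = 8*(-4) + (-2)*(-4)
= (-32) + 8 = -24

-24


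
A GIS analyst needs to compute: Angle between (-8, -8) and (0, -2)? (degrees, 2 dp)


u.v = 16, |u| = sqrt(128) = 11.3137, |v| = sqrt(4) = 2
cos(theta) = u.v/(|u||v|) = 16/sqrt(512) = 0.707107
theta = acos(0.707107) = 45 degrees

45 degrees
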